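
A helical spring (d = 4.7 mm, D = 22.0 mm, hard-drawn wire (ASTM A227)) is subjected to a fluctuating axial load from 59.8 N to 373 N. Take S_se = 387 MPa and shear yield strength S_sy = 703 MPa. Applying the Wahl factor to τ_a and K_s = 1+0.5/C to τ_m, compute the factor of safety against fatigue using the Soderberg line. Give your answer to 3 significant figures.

C = D/d = 22.0/4.7 = 4.6809; K_W = (4C−1)/(4C−4)+0.615/C = 1.3351; K_s = 1+0.5/C = 1.1068
F_a = (F_max−F_min)/2 = 156.6 N; F_m = (F_max+F_min)/2 = 216.4 N
τ_a = K_W·8F_aD/(πd³) = 1.3351 × 84.501 = 112.82 MPa
τ_m = K_s·8F_mD/(πd³) = 1.1068 × 116.77 = 129.24 MPa
Soderberg: 1/n_f = τ_a/S_se + τ_m/S_sy = 112.82/387 + 129.24/703 = 0.29153 + 0.18384 = 0.47537
n_f = 1/0.47537 = 2.104

2.10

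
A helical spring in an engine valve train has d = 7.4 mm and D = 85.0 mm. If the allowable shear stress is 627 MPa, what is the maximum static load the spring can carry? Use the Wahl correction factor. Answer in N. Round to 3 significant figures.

1040 N

C = D/d = 85.0/7.4 = 11.4865
K_W = (4C−1)/(4C−4) + 0.615/C = 44.946/41.946 + 0.0535 = 1.1251
τ_max = K·8FD/(πd³) → F_max = τ_allow·πd³/(8DK)
F_max = 627·π·7.4³/(8·85.0·1.1251) = 7.982e+05/765.04 = 1043.3 N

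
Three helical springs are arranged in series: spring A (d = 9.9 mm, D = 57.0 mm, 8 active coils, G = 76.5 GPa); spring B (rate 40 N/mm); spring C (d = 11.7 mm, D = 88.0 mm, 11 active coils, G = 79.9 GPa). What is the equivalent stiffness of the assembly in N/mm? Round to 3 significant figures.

12.3 N/mm

k_A = Gd⁴/(8D³N_a) = (76.5×10³)(9.9⁴)/(8·57.0³·8) = 62.001 N/mm
k_C = Gd⁴/(8D³N_a) = (79.9×10³)(11.7⁴)/(8·88.0³·11) = 24.967 N/mm
Series: 1/k_eq = 1/62.001 + 1/40 + 1/24.967 = 0.081182; k_eq = 12.318 N/mm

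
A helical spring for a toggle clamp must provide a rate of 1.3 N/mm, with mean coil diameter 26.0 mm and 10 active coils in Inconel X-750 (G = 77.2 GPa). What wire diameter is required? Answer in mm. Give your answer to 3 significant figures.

2.21 mm

d = (8D³N_a·k / G)^(1/4) = (8·26.0³·10·1.3 / (77.2×10³))^0.25
  = (23.678)^0.25 = 2.2059 mm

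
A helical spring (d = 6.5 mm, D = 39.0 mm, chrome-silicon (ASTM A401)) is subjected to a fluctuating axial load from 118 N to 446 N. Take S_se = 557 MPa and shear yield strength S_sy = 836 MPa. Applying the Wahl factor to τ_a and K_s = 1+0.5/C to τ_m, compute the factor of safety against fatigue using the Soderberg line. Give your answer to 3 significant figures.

C = D/d = 39.0/6.5 = 6.0000; K_W = (4C−1)/(4C−4)+0.615/C = 1.2525; K_s = 1+0.5/C = 1.0833
F_a = (F_max−F_min)/2 = 164 N; F_m = (F_max+F_min)/2 = 282 N
τ_a = K_W·8F_aD/(πd³) = 1.2525 × 59.307 = 74.282 MPa
τ_m = K_s·8F_mD/(πd³) = 1.0833 × 101.98 = 110.48 MPa
Soderberg: 1/n_f = τ_a/S_se + τ_m/S_sy = 74.282/557 + 110.48/836 = 0.13336 + 0.13215 = 0.26551
n_f = 1/0.26551 = 3.766

3.77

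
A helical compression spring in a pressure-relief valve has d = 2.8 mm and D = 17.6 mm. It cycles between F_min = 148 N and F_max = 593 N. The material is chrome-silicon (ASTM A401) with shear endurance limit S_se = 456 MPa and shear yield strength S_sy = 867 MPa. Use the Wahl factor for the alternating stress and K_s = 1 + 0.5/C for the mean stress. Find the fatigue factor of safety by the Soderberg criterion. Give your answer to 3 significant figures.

C = D/d = 17.6/2.8 = 6.2857; K_W = (4C−1)/(4C−4)+0.615/C = 1.2397; K_s = 1+0.5/C = 1.0795
F_a = (F_max−F_min)/2 = 222.5 N; F_m = (F_max+F_min)/2 = 370.5 N
τ_a = K_W·8F_aD/(πd³) = 1.2397 × 454.26 = 563.17 MPa
τ_m = K_s·8F_mD/(πd³) = 1.0795 × 756.43 = 816.6 MPa
Soderberg: 1/n_f = τ_a/S_se + τ_m/S_sy = 563.17/456 + 816.6/867 = 1.23501 + 0.94187 = 2.1769
n_f = 1/2.1769 = 0.4594

0.459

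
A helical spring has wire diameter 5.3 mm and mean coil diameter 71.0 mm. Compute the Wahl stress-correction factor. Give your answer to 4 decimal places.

C = D/d = 71.0/5.3 = 13.3962
K_W = (4C−1)/(4C−4) + 0.615/C = 52.585/49.585 + 0.0459 = 1.1064

1.1064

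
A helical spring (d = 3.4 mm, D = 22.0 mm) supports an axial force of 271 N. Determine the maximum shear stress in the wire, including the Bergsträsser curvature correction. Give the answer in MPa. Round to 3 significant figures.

471 MPa

Spring index C = D/d = 22.0/3.4 = 6.4706
K_B = (4C+2)/(4C−3) = 27.882/22.882 = 1.2185
τ₀ = 8FD/(πd³) = 8·271·22.0/(π·3.4³) = 47696/123.48 = 386.27 MPa
τ_max = K·τ₀ = 1.2185 × 386.27 = 470.68 MPa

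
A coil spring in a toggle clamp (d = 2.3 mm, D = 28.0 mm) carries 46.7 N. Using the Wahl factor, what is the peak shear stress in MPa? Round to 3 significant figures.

306 MPa

Spring index C = D/d = 28.0/2.3 = 12.1739
K_W = (4C−1)/(4C−4) + 0.615/C = 47.696/44.696 + 0.0505 = 1.1176
τ₀ = 8FD/(πd³) = 8·46.7·28.0/(π·2.3³) = 10460.8/38.224 = 273.67 MPa
τ_max = K·τ₀ = 1.1176 × 273.67 = 305.87 MPa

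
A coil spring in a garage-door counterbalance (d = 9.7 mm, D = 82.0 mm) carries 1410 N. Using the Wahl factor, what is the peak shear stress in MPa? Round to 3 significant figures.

379 MPa

Spring index C = D/d = 82.0/9.7 = 8.4536
K_W = (4C−1)/(4C−4) + 0.615/C = 32.814/29.814 + 0.0727 = 1.1734
τ₀ = 8FD/(πd³) = 8·1410·82.0/(π·9.7³) = 924960/2867.2 = 322.6 MPa
τ_max = K·τ₀ = 1.1734 × 322.6 = 378.52 MPa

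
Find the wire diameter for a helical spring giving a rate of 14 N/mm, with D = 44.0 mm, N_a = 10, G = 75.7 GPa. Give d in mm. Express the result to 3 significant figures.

5.96 mm

d = (8D³N_a·k / G)^(1/4) = (8·44.0³·10·14 / (75.7×10³))^0.25
  = (1260.3)^0.25 = 5.9583 mm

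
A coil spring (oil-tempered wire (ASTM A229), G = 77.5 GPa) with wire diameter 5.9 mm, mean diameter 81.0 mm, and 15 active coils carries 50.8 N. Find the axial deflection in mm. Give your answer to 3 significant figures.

34.5 mm

k = Gd⁴/(8D³N_a) = (77.5×10³)(5.9⁴)/(8·81.0³·15) = 1.4726 N/mm
δ = F/k = 50.8 / 1.4726 = 34.498 mm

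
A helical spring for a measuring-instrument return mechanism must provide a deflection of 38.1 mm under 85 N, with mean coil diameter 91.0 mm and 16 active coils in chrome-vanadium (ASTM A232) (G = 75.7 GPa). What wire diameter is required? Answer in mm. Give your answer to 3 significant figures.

7.30 mm

Required rate k = F/δ = 85/38.1 = 2.231 N/mm
d = (8D³N_a·k / G)^(1/4) = (8·91.0³·16·2.231 / (75.7×10³))^0.25
  = (2842.7)^0.25 = 7.3019 mm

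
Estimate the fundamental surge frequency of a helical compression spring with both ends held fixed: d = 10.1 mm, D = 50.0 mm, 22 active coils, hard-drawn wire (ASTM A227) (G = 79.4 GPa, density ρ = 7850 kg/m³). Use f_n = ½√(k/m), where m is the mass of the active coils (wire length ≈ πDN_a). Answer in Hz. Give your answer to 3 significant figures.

65.7 Hz

k = Gd⁴/(8D³N_a) = (79.4×10³)(10.1⁴)/(8·50.0³·22) = 37.556 N/mm = 37556 N/m
Wire length L = πDN_a = π·50.0·22 = 3455.8 mm
m = ρ·(πd²/4)·L = 7850 × 80.118×10⁻⁶ m² × 3.4558 m = 2.1734 kg
f_n = ½√(k/m) = 0.5·√(37556/2.1734) = 0.5·√(17280) = 65.726 Hz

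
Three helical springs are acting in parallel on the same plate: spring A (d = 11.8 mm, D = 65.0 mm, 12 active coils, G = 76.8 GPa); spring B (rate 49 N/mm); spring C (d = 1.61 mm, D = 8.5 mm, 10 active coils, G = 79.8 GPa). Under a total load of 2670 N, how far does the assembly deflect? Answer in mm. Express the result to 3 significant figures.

k_A = Gd⁴/(8D³N_a) = (76.8×10³)(11.8⁴)/(8·65.0³·12) = 56.478 N/mm
k_C = Gd⁴/(8D³N_a) = (79.8×10³)(1.61⁴)/(8·8.5³·10) = 10.913 N/mm
Parallel: k_eq = 56.478 + 49 + 10.913 = 116.39 N/mm
δ = F/k_eq = 2670/116.39 = 22.94 mm

22.9 mm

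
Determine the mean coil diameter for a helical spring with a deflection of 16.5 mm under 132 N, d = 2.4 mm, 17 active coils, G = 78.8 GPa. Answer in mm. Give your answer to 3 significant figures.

13.4 mm

Required rate k = F/δ = 132/16.5 = 8 N/mm
D = (Gd⁴/(8N_a·k))^(1/3) = (78.8×10³·2.4⁴/(8·17·8))^(1/3)
  = (2402.94)^(1/3) = 13.3941 mm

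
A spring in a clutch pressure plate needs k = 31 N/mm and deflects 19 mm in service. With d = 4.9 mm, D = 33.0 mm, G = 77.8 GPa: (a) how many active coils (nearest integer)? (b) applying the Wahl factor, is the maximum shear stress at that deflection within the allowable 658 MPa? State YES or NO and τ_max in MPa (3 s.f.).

N_a = Gd⁴/(8D³k) = (77.8×10³)(4.9⁴)/(8·33.0³·31) = 5.032 → N_a = 5
Actual rate k = Gd⁴/(8D³·5) = 31.201 N/mm
Working load F = kδ = 31.201·19 = 592.81 N
C = 33.0/4.9 = 6.7347; K_W = (4C−1)/(4C−4)+0.615/C = 1.2221
τ_max = K_W·8FD/(πd³) = 1.2221·423.43 = 517.47 MPa
τ_max ≤ 658 MPa → acceptable

(a) 5 coils; (b) YES, τ_max = 517 MPa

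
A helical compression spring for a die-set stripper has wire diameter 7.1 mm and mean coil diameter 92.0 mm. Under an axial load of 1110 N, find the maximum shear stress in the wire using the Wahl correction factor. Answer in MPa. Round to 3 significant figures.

Spring index C = D/d = 92.0/7.1 = 12.9577
K_W = (4C−1)/(4C−4) + 0.615/C = 50.831/47.831 + 0.0475 = 1.1102
τ₀ = 8FD/(πd³) = 8·1110·92.0/(π·7.1³) = 816960/1124.4 = 726.57 MPa
τ_max = K·τ₀ = 1.1102 × 726.57 = 806.62 MPa

807 MPa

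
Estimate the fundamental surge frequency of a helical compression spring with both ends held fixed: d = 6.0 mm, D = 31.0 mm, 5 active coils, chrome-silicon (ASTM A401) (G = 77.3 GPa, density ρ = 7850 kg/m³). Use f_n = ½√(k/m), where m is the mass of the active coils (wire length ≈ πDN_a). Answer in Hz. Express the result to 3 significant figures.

k = Gd⁴/(8D³N_a) = (77.3×10³)(6.0⁴)/(8·31.0³·5) = 84.07 N/mm = 84070 N/m
Wire length L = πDN_a = π·31.0·5 = 486.95 mm
m = ρ·(πd²/4)·L = 7850 × 28.274×10⁻⁶ m² × 0.48695 m = 0.10808 kg
f_n = ½√(k/m) = 0.5·√(84070/0.10808) = 0.5·√(7.7785e+05) = 440.98 Hz

441 Hz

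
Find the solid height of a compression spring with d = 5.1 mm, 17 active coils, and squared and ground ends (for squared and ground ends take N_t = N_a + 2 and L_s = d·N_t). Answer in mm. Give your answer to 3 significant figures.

squared and ground ends: N_t = N_a + 2 = 17 + 2 = 19
L_s = d·N_t = 5.1 × 19 = 96.9 mm

96.9 mm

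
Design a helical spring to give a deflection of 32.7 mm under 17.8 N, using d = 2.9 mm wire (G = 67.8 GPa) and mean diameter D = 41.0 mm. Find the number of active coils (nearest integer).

16

Required rate k = F/δ = 17.8/32.7 = 0.54434 N/mm
N_a = Gd⁴/(8D³k) = (67.8×10³ × 2.9⁴)/(8 × 41.0³ × 0.54434)
    = 4.79537e+06 / 300133 = 15.98 → 16 coils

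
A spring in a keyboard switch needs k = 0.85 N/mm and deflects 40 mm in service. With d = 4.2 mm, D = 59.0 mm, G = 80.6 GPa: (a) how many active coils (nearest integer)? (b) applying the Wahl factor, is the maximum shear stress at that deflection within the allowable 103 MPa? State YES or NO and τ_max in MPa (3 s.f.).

N_a = Gd⁴/(8D³k) = (80.6×10³)(4.2⁴)/(8·59.0³·0.85) = 17.96 → N_a = 18
Actual rate k = Gd⁴/(8D³·18) = 0.84803 N/mm
Working load F = kδ = 0.84803·40 = 33.921 N
C = 59.0/4.2 = 14.0476; K_W = (4C−1)/(4C−4)+0.615/C = 1.1013
τ_max = K_W·8FD/(πd³) = 1.1013·68.789 = 75.754 MPa
τ_max ≤ 103 MPa → acceptable

(a) 18 coils; (b) YES, τ_max = 75.8 MPa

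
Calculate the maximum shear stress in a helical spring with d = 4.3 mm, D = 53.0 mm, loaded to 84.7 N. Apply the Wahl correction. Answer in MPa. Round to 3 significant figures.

160 MPa

Spring index C = D/d = 53.0/4.3 = 12.3256
K_W = (4C−1)/(4C−4) + 0.615/C = 48.302/45.302 + 0.0499 = 1.1161
τ₀ = 8FD/(πd³) = 8·84.7·53.0/(π·4.3³) = 35912.8/249.78 = 143.78 MPa
τ_max = K·τ₀ = 1.1161 × 143.78 = 160.47 MPa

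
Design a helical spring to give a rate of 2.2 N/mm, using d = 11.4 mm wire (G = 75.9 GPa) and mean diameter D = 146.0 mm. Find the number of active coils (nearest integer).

23

N_a = Gd⁴/(8D³k) = (75.9×10³ × 11.4⁴)/(8 × 146.0³ × 2.2)
    = 1.28192e+09 / 5.47736e+07 = 23.4 → 23 coils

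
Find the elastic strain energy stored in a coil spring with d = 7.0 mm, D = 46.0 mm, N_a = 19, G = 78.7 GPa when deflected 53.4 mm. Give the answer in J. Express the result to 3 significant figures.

k = Gd⁴/(8D³N_a) = (78.7×10³)(7.0⁴)/(8·46.0³·19) = 12.772 N/mm
U = ½kδ² = 0.5 × 12.772 × 53.4² = 18210 N·mm = 18.21 J

18.2 J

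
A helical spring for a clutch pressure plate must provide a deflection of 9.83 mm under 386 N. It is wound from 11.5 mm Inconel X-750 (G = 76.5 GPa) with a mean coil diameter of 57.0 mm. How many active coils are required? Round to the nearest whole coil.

Required rate k = F/δ = 386/9.83 = 39.268 N/mm
N_a = Gd⁴/(8D³k) = (76.5×10³ × 11.5⁴)/(8 × 57.0³ × 39.268)
    = 1.33799e+09 / 5.81766e+07 = 23 → 23 coils

23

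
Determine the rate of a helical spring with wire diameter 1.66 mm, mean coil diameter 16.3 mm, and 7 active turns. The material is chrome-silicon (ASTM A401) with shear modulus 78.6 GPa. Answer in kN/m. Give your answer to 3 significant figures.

k = Gd⁴/(8D³N_a) = (78.6×10³ × 1.66⁴) / (8 × 16.3³ × 7)
  = 596836 / 242522 = 2.461 N/mm

2.46 kN/m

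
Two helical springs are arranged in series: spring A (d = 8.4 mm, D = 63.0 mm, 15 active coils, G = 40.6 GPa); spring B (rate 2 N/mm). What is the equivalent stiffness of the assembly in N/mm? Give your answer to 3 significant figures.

k_A = Gd⁴/(8D³N_a) = (40.6×10³)(8.4⁴)/(8·63.0³·15) = 6.7366 N/mm
Series: 1/k_eq = 1/6.7366 + 1/2 = 0.64844; k_eq = 1.5422 N/mm

1.54 N/mm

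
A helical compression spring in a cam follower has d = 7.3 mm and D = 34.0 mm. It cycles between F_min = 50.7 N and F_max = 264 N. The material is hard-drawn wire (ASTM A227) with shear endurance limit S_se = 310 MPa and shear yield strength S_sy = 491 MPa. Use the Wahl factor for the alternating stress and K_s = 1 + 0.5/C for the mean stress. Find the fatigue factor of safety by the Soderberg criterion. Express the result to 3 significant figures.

5.51

C = D/d = 34.0/7.3 = 4.6575; K_W = (4C−1)/(4C−4)+0.615/C = 1.3371; K_s = 1+0.5/C = 1.1074
F_a = (F_max−F_min)/2 = 106.65 N; F_m = (F_max+F_min)/2 = 157.35 N
τ_a = K_W·8F_aD/(πd³) = 1.3371 × 23.736 = 31.738 MPa
τ_m = K_s·8F_mD/(πd³) = 1.1074 × 35.02 = 38.78 MPa
Soderberg: 1/n_f = τ_a/S_se + τ_m/S_sy = 31.738/310 + 38.78/491 = 0.10238 + 0.07898 = 0.18136
n_f = 1/0.18136 = 5.514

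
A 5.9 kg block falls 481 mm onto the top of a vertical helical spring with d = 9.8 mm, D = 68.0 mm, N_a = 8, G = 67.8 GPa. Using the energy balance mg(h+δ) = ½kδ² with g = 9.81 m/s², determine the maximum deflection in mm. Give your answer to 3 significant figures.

k = Gd⁴/(8D³N_a) = (67.8×10³)(9.8⁴)/(8·68.0³·8) = 31.076 N/mm
W = mg = 5.9 × 9.81 = 57.879 N
½kδ² − Wδ − Wh = 0 → δ = (W + √(W² + 2kWh))/k
δ = (57.879 + √(3350 + 1.73031e+06))/31.076 = (57.879 + 1316.7)/31.076 = 44.232 mm

44.2 mm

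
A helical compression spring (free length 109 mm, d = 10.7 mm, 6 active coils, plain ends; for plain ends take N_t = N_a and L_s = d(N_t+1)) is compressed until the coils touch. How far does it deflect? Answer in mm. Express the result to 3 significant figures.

34.1 mm

N_t = 6; L_s = 10.7·7 = 74.9 mm
δ_solid = L₀ − L_s = 109 − 74.9 = 34.1 mm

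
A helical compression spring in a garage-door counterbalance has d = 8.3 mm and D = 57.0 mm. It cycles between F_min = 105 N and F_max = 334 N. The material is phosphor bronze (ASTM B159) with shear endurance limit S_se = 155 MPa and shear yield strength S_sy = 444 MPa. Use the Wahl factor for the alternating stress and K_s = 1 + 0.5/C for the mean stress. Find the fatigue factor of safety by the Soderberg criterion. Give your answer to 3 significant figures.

C = D/d = 57.0/8.3 = 6.8675; K_W = (4C−1)/(4C−4)+0.615/C = 1.2174; K_s = 1+0.5/C = 1.0728
F_a = (F_max−F_min)/2 = 114.5 N; F_m = (F_max+F_min)/2 = 219.5 N
τ_a = K_W·8F_aD/(πd³) = 1.2174 × 29.066 = 35.384 MPa
τ_m = K_s·8F_mD/(πd³) = 1.0728 × 55.721 = 59.777 MPa
Soderberg: 1/n_f = τ_a/S_se + τ_m/S_sy = 35.384/155 + 59.777/444 = 0.22829 + 0.13463 = 0.36292
n_f = 1/0.36292 = 2.755

2.76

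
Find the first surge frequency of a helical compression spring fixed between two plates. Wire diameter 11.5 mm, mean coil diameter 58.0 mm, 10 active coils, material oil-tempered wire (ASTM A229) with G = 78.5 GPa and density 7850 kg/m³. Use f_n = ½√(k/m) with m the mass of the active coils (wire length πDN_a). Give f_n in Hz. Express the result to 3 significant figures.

k = Gd⁴/(8D³N_a) = (78.5×10³)(11.5⁴)/(8·58.0³·10) = 87.96 N/mm = 87960 N/m
Wire length L = πDN_a = π·58.0·10 = 1822.1 mm
m = ρ·(πd²/4)·L = 7850 × 103.87×10⁻⁶ m² × 1.8221 m = 1.4857 kg
f_n = ½√(k/m) = 0.5·√(87960/1.4857) = 0.5·√(59204) = 121.66 Hz

122 Hz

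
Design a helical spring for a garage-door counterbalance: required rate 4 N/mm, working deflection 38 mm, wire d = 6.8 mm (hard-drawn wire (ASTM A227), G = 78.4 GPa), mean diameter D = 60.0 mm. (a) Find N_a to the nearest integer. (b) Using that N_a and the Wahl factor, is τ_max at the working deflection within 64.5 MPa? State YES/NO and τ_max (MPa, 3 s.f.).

(a) 24 coils; (b) NO, τ_max = 87.0 MPa

N_a = Gd⁴/(8D³k) = (78.4×10³)(6.8⁴)/(8·60.0³·4) = 24.25 → N_a = 24
Actual rate k = Gd⁴/(8D³·24) = 4.042 N/mm
Working load F = kδ = 4.042·38 = 153.6 N
C = 60.0/6.8 = 8.8235; K_W = (4C−1)/(4C−4)+0.615/C = 1.1656
τ_max = K_W·8FD/(πd³) = 1.1656·74.635 = 86.992 MPa
τ_max > 64.5 MPa → exceeds allowable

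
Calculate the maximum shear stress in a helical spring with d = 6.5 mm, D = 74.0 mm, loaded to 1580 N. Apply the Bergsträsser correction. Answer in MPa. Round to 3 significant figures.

Spring index C = D/d = 74.0/6.5 = 11.3846
K_B = (4C+2)/(4C−3) = 47.538/42.538 = 1.1175
τ₀ = 8FD/(πd³) = 8·1580·74.0/(π·6.5³) = 935360/862.76 = 1084.1 MPa
τ_max = K·τ₀ = 1.1175 × 1084.1 = 1211.6 MPa

1210 MPa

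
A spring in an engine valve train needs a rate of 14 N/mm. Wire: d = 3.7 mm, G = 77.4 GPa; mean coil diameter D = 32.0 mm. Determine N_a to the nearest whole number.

N_a = Gd⁴/(8D³k) = (77.4×10³ × 3.7⁴)/(8 × 32.0³ × 14)
    = 1.4506e+07 / 3.67002e+06 = 3.953 → 4 coils

4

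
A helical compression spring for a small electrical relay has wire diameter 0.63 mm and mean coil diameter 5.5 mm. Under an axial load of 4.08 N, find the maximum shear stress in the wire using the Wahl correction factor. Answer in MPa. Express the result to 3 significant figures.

267 MPa

Spring index C = D/d = 5.5/0.63 = 8.7302
K_W = (4C−1)/(4C−4) + 0.615/C = 33.921/30.921 + 0.0704 = 1.1675
τ₀ = 8FD/(πd³) = 8·4.08·5.5/(π·0.63³) = 179.52/0.78555 = 228.53 MPa
τ_max = K·τ₀ = 1.1675 × 228.53 = 266.8 MPa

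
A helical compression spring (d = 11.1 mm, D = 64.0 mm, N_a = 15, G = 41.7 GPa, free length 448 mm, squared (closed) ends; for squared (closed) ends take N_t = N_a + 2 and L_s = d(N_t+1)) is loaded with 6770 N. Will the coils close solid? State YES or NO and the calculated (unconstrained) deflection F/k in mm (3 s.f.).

YES, δ = 336 mm

k = Gd⁴/(8D³N_a) = (41.7×10³)(11.1⁴)/(8·64.0³·15) = 20.124 N/mm
N_t = 17; L_s = 11.1·18 = 199.8 mm; δ_solid = L₀ − L_s = 448 − 199.8 = 248.2 mm
δ = F/k = 6770/20.124 = 336.42 mm
δ ≥ δ_solid → spring goes solid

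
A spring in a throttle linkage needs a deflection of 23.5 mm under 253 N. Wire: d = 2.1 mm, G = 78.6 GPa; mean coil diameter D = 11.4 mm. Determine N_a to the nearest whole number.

12

Required rate k = F/δ = 253/23.5 = 10.766 N/mm
N_a = Gd⁴/(8D³k) = (78.6×10³ × 2.1⁴)/(8 × 11.4³ × 10.766)
    = 1.52862e+06 / 127602 = 11.98 → 12 coils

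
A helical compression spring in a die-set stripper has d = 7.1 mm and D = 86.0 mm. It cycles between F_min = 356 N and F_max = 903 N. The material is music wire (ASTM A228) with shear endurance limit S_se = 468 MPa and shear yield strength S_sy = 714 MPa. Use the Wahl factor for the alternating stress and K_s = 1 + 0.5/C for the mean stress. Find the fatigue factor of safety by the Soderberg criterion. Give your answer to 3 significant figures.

C = D/d = 86.0/7.1 = 12.1127; K_W = (4C−1)/(4C−4)+0.615/C = 1.1183; K_s = 1+0.5/C = 1.0413
F_a = (F_max−F_min)/2 = 273.5 N; F_m = (F_max+F_min)/2 = 629.5 N
τ_a = K_W·8F_aD/(πd³) = 1.1183 × 167.35 = 187.14 MPa
τ_m = K_s·8F_mD/(πd³) = 1.0413 × 385.18 = 401.08 MPa
Soderberg: 1/n_f = τ_a/S_se + τ_m/S_sy = 187.14/468 + 401.08/714 = 0.39987 + 0.56173 = 0.9616
n_f = 1/0.9616 = 1.04

1.04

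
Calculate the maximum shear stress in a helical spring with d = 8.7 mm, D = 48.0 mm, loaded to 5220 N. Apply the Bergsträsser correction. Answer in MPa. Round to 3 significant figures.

Spring index C = D/d = 48.0/8.7 = 5.5172
K_B = (4C+2)/(4C−3) = 24.069/19.069 = 1.2622
τ₀ = 8FD/(πd³) = 8·5220·48.0/(π·8.7³) = 2.00448e+06/2068.7 = 968.93 MPa
τ_max = K·τ₀ = 1.2622 × 968.93 = 1223 MPa

1220 MPa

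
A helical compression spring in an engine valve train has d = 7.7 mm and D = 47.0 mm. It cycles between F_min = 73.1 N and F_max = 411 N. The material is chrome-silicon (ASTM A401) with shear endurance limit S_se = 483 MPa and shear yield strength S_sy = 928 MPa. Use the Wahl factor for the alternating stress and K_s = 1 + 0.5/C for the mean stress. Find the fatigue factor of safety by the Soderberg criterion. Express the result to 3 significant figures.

C = D/d = 47.0/7.7 = 6.1039; K_W = (4C−1)/(4C−4)+0.615/C = 1.2477; K_s = 1+0.5/C = 1.0819
F_a = (F_max−F_min)/2 = 168.95 N; F_m = (F_max+F_min)/2 = 242.05 N
τ_a = K_W·8F_aD/(πd³) = 1.2477 × 44.292 = 55.263 MPa
τ_m = K_s·8F_mD/(πd³) = 1.0819 × 63.456 = 68.654 MPa
Soderberg: 1/n_f = τ_a/S_se + τ_m/S_sy = 55.263/483 + 68.654/928 = 0.11442 + 0.07398 = 0.1884
n_f = 1/0.1884 = 5.308

5.31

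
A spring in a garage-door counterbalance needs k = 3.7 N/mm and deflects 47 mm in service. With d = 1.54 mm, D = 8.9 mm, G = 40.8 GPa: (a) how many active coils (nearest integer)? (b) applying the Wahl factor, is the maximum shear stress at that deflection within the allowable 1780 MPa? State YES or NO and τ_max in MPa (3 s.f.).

(a) 11 coils; (b) YES, τ_max = 1360 MPa

N_a = Gd⁴/(8D³k) = (40.8×10³)(1.54⁴)/(8·8.9³·3.7) = 11 → N_a = 11
Actual rate k = Gd⁴/(8D³·11) = 3.6991 N/mm
Working load F = kδ = 3.6991·47 = 173.86 N
C = 8.9/1.54 = 5.7792; K_W = (4C−1)/(4C−4)+0.615/C = 1.2633
τ_max = K_W·8FD/(πd³) = 1.2633·1078.8 = 1362.9 MPa
τ_max ≤ 1780 MPa → acceptable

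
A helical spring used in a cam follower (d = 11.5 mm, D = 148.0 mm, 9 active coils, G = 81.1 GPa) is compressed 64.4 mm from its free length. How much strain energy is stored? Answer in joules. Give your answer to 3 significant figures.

k = Gd⁴/(8D³N_a) = (81.1×10³)(11.5⁴)/(8·148.0³·9) = 6.0771 N/mm
U = ½kδ² = 0.5 × 6.0771 × 64.4² = 12602 N·mm = 12.602 J

12.6 J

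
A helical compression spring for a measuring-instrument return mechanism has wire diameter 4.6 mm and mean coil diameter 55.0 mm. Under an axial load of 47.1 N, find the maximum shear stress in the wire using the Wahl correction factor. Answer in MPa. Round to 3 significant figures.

75.9 MPa

Spring index C = D/d = 55.0/4.6 = 11.9565
K_W = (4C−1)/(4C−4) + 0.615/C = 46.826/43.826 + 0.0514 = 1.1199
τ₀ = 8FD/(πd³) = 8·47.1·55.0/(π·4.6³) = 20724/305.79 = 67.772 MPa
τ_max = K·τ₀ = 1.1199 × 67.772 = 75.897 MPa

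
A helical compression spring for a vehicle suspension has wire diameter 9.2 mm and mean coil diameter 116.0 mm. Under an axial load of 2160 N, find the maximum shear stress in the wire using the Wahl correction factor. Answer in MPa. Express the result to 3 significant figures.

Spring index C = D/d = 116.0/9.2 = 12.6087
K_W = (4C−1)/(4C−4) + 0.615/C = 49.435/46.435 + 0.0488 = 1.1134
τ₀ = 8FD/(πd³) = 8·2160·116.0/(π·9.2³) = 2.00448e+06/2446.3 = 819.39 MPa
τ_max = K·τ₀ = 1.1134 × 819.39 = 912.29 MPa

912 MPa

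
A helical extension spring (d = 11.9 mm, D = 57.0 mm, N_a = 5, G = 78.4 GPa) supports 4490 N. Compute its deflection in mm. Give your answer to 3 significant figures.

21.2 mm

k = Gd⁴/(8D³N_a) = (78.4×10³)(11.9⁴)/(8·57.0³·5) = 212.24 N/mm
δ = F/k = 4490 / 212.24 = 21.156 mm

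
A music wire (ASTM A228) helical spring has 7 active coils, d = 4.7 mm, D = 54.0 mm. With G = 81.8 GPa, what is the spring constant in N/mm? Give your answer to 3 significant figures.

4.53 N/mm

k = Gd⁴/(8D³N_a) = (81.8×10³ × 4.7⁴) / (8 × 54.0³ × 7)
  = 3.99158e+07 / 8.81798e+06 = 4.5266 N/mm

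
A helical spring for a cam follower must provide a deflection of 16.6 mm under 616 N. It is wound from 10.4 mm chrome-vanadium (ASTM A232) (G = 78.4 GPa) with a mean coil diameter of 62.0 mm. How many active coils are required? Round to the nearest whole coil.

Required rate k = F/δ = 616/16.6 = 37.108 N/mm
N_a = Gd⁴/(8D³k) = (78.4×10³ × 10.4⁴)/(8 × 62.0³ × 37.108)
    = 9.17169e+08 / 7.07518e+07 = 12.96 → 13 coils

13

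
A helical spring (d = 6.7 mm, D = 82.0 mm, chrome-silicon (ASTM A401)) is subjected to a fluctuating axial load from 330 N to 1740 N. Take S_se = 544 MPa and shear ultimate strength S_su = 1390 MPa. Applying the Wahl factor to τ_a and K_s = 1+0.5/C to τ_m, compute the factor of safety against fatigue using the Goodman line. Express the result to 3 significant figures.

C = D/d = 82.0/6.7 = 12.2388; K_W = (4C−1)/(4C−4)+0.615/C = 1.1170; K_s = 1+0.5/C = 1.0409
F_a = (F_max−F_min)/2 = 705 N; F_m = (F_max+F_min)/2 = 1035 N
τ_a = K_W·8F_aD/(πd³) = 1.1170 × 489.46 = 546.72 MPa
τ_m = K_s·8F_mD/(πd³) = 1.0409 × 718.57 = 747.93 MPa
Goodman: 1/n_f = τ_a/S_se + τ_m/S_su = 546.72/544 + 747.93/1390 = 1.00500 + 0.53808 = 1.5431
n_f = 1/1.5431 = 0.6481

0.648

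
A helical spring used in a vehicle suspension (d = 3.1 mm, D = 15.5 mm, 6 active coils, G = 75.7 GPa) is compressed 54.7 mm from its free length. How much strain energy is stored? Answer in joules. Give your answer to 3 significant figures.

58.5 J

k = Gd⁴/(8D³N_a) = (75.7×10³)(3.1⁴)/(8·15.5³·6) = 39.112 N/mm
U = ½kδ² = 0.5 × 39.112 × 54.7² = 58513 N·mm = 58.513 J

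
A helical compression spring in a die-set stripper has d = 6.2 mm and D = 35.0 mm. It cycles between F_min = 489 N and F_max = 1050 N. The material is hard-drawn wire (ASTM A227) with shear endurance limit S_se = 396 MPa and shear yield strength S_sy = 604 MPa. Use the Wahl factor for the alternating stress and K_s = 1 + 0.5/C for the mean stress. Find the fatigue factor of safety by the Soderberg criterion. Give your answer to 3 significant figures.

C = D/d = 35.0/6.2 = 5.6452; K_W = (4C−1)/(4C−4)+0.615/C = 1.2704; K_s = 1+0.5/C = 1.0886
F_a = (F_max−F_min)/2 = 280.5 N; F_m = (F_max+F_min)/2 = 769.5 N
τ_a = K_W·8F_aD/(πd³) = 1.2704 × 104.9 = 133.26 MPa
τ_m = K_s·8F_mD/(πd³) = 1.0886 × 287.77 = 313.26 MPa
Soderberg: 1/n_f = τ_a/S_se + τ_m/S_sy = 133.26/396 + 313.26/604 = 0.33652 + 0.51863 = 0.85516
n_f = 1/0.85516 = 1.169

1.17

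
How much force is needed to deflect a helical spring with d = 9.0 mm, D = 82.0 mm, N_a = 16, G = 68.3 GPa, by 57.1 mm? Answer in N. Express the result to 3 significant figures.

k = Gd⁴/(8D³N_a) = (68.3×10³)(9.0⁴)/(8·82.0³·16) = 6.3495 N/mm
F = k·δ = 6.3495 × 57.1 = 362.56 N

363 N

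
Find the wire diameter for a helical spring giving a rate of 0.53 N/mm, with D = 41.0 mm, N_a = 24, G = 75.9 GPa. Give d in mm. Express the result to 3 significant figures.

3.10 mm

d = (8D³N_a·k / G)^(1/4) = (8·41.0³·24·0.53 / (75.9×10³))^0.25
  = (92.403)^0.25 = 3.1004 mm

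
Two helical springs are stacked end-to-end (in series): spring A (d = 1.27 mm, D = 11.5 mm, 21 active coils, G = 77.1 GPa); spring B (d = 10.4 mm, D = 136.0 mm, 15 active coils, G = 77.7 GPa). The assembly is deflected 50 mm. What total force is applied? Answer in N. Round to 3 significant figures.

31.1 N

k_A = Gd⁴/(8D³N_a) = (77.1×10³)(1.27⁴)/(8·11.5³·21) = 0.78499 N/mm
k_B = Gd⁴/(8D³N_a) = (77.7×10³)(10.4⁴)/(8·136.0³·15) = 3.0113 N/mm
Series: 1/k_eq = 1/0.78499 + 1/3.0113 = 1.606; k_eq = 0.62267 N/mm
F = k_eq·δ = 0.62267·50 = 31.134 N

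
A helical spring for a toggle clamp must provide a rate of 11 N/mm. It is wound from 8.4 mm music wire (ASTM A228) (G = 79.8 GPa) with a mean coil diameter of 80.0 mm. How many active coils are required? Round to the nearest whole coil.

9

N_a = Gd⁴/(8D³k) = (79.8×10³ × 8.4⁴)/(8 × 80.0³ × 11)
    = 3.97301e+08 / 4.5056e+07 = 8.818 → 9 coils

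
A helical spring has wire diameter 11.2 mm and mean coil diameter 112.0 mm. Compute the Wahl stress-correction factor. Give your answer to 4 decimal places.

1.1448

C = D/d = 112.0/11.2 = 10.0000
K_W = (4C−1)/(4C−4) + 0.615/C = 39.000/36.000 + 0.0615 = 1.1448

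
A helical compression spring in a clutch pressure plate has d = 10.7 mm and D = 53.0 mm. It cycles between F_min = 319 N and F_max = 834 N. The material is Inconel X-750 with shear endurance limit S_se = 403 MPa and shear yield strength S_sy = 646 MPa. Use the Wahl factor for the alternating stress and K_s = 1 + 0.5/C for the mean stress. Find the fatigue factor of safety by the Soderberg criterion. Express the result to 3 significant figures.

4.98

C = D/d = 53.0/10.7 = 4.9533; K_W = (4C−1)/(4C−4)+0.615/C = 1.3139; K_s = 1+0.5/C = 1.1009
F_a = (F_max−F_min)/2 = 257.5 N; F_m = (F_max+F_min)/2 = 576.5 N
τ_a = K_W·8F_aD/(πd³) = 1.3139 × 28.369 = 37.273 MPa
τ_m = K_s·8F_mD/(πd³) = 1.1009 × 63.513 = 69.924 MPa
Soderberg: 1/n_f = τ_a/S_se + τ_m/S_sy = 37.273/403 + 69.924/646 = 0.09249 + 0.10824 = 0.20073
n_f = 1/0.20073 = 4.982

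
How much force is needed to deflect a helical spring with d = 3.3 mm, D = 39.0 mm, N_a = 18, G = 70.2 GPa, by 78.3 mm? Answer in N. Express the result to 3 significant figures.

k = Gd⁴/(8D³N_a) = (70.2×10³)(3.3⁴)/(8·39.0³·18) = 0.97462 N/mm
F = k·δ = 0.97462 × 78.3 = 76.313 N

76.3 N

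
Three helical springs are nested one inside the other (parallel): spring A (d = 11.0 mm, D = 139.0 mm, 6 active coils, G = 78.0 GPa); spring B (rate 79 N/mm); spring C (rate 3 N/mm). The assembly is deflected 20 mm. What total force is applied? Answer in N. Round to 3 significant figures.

k_A = Gd⁴/(8D³N_a) = (78.0×10³)(11.0⁴)/(8·139.0³·6) = 8.8589 N/mm
Parallel: k_eq = 8.8589 + 79 + 3 = 90.859 N/mm
F = k_eq·δ = 90.859·20 = 1817.2 N

1820 N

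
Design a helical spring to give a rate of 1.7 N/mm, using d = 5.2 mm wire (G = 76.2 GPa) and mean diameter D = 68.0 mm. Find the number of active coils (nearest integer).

13

N_a = Gd⁴/(8D³k) = (76.2×10³ × 5.2⁴)/(8 × 68.0³ × 1.7)
    = 5.57145e+07 / 4.27628e+06 = 13.03 → 13 coils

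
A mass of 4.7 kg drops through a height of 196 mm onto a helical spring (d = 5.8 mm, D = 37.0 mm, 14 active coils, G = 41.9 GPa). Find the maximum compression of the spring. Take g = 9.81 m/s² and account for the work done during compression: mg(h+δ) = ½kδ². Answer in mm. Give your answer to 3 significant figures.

k = Gd⁴/(8D³N_a) = (41.9×10³)(5.8⁴)/(8·37.0³·14) = 8.358 N/mm
W = mg = 4.7 × 9.81 = 46.107 N
½kδ² − Wδ − Wh = 0 → δ = (W + √(W² + 2kWh))/k
δ = (46.107 + √(2125.9 + 151062))/8.358 = (46.107 + 391.39)/8.358 = 52.345 mm

52.3 mm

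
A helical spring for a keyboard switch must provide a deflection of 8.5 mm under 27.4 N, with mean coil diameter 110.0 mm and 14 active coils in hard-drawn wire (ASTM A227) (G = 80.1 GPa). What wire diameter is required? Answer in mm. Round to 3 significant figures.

Required rate k = F/δ = 27.4/8.5 = 3.2235 N/mm
d = (8D³N_a·k / G)^(1/4) = (8·110.0³·14·3.2235 / (80.1×10³))^0.25
  = (5999.2)^0.25 = 8.8008 mm

8.80 mm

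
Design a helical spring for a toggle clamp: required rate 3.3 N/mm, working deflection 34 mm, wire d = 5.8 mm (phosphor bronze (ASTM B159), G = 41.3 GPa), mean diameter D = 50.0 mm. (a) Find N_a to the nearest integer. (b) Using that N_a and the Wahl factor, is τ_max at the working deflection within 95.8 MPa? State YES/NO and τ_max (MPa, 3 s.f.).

N_a = Gd⁴/(8D³k) = (41.3×10³)(5.8⁴)/(8·50.0³·3.3) = 14.16 → N_a = 14
Actual rate k = Gd⁴/(8D³·14) = 3.3384 N/mm
Working load F = kδ = 3.3384·34 = 113.5 N
C = 50.0/5.8 = 8.6207; K_W = (4C−1)/(4C−4)+0.615/C = 1.1698
τ_max = K_W·8FD/(πd³) = 1.1698·74.069 = 86.643 MPa
τ_max ≤ 95.8 MPa → acceptable

(a) 14 coils; (b) YES, τ_max = 86.6 MPa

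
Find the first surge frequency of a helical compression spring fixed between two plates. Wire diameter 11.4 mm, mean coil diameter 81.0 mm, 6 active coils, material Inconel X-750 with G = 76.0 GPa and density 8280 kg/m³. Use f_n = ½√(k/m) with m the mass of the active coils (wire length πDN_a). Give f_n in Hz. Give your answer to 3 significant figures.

k = Gd⁴/(8D³N_a) = (76.0×10³)(11.4⁴)/(8·81.0³·6) = 50.32 N/mm = 50320 N/m
Wire length L = πDN_a = π·81.0·6 = 1526.8 mm
m = ρ·(πd²/4)·L = 8280 × 102.07×10⁻⁶ m² × 1.5268 m = 1.2904 kg
f_n = ½√(k/m) = 0.5·√(50320/1.2904) = 0.5·√(38996) = 98.737 Hz

98.7 Hz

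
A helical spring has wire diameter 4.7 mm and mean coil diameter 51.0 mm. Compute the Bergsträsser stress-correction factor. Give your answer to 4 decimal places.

1.1237

C = D/d = 51.0/4.7 = 10.8511
K_B = (4C+2)/(4C−3) = 45.404/40.404 = 1.1237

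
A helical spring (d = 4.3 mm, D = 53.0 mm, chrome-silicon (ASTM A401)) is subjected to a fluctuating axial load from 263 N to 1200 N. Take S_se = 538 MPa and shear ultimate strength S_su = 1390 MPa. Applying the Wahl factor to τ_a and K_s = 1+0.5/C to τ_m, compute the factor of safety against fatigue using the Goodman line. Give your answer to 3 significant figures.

0.388

C = D/d = 53.0/4.3 = 12.3256; K_W = (4C−1)/(4C−4)+0.615/C = 1.1161; K_s = 1+0.5/C = 1.0406
F_a = (F_max−F_min)/2 = 468.5 N; F_m = (F_max+F_min)/2 = 731.5 N
τ_a = K_W·8F_aD/(πd³) = 1.1161 × 795.28 = 887.63 MPa
τ_m = K_s·8F_mD/(πd³) = 1.0406 × 1241.7 = 1292.1 MPa
Goodman: 1/n_f = τ_a/S_se + τ_m/S_su = 887.63/538 + 1292.1/1390 = 1.64986 + 0.92957 = 2.5794
n_f = 1/2.5794 = 0.3877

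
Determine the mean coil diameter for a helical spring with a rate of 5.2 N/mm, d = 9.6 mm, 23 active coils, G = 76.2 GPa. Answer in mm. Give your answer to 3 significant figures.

87.8 mm

D = (Gd⁴/(8N_a·k))^(1/3) = (76.2×10³·9.6⁴/(8·23·5.2))^(1/3)
  = (676424)^(1/3) = 87.7822 mm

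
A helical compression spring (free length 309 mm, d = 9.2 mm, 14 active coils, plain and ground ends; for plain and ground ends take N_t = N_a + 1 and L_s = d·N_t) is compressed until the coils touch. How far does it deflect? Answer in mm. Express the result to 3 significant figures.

171 mm

N_t = 15; L_s = 9.2·15 = 138 mm
δ_solid = L₀ − L_s = 309 − 138 = 171 mm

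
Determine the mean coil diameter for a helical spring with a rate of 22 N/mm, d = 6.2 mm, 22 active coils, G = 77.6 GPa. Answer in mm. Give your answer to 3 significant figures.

D = (Gd⁴/(8N_a·k))^(1/3) = (77.6×10³·6.2⁴/(8·22·22))^(1/3)
  = (29613.7)^(1/3) = 30.9384 mm

30.9 mm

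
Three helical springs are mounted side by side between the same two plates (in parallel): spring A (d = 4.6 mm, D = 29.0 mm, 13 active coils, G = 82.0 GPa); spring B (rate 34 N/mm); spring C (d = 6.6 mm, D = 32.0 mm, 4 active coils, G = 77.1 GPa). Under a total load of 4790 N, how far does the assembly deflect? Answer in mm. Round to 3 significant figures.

k_A = Gd⁴/(8D³N_a) = (82.0×10³)(4.6⁴)/(8·29.0³·13) = 14.475 N/mm
k_C = Gd⁴/(8D³N_a) = (77.1×10³)(6.6⁴)/(8·32.0³·4) = 139.52 N/mm
Parallel: k_eq = 14.475 + 34 + 139.52 = 187.99 N/mm
δ = F/k_eq = 4790/187.99 = 25.48 mm

25.5 mm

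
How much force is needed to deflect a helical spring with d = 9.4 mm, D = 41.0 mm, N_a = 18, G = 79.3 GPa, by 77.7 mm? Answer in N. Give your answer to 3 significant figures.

4850 N

k = Gd⁴/(8D³N_a) = (79.3×10³)(9.4⁴)/(8·41.0³·18) = 62.384 N/mm
F = k·δ = 62.384 × 77.7 = 4847.2 N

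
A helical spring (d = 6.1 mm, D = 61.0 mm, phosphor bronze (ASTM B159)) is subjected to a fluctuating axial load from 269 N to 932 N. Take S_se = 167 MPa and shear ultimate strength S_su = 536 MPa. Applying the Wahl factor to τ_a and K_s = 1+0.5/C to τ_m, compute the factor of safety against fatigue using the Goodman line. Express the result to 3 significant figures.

C = D/d = 61.0/6.1 = 10.0000; K_W = (4C−1)/(4C−4)+0.615/C = 1.1448; K_s = 1+0.5/C = 1.0500
F_a = (F_max−F_min)/2 = 331.5 N; F_m = (F_max+F_min)/2 = 600.5 N
τ_a = K_W·8F_aD/(πd³) = 1.1448 × 226.86 = 259.72 MPa
τ_m = K_s·8F_mD/(πd³) = 1.0500 × 410.95 = 431.5 MPa
Goodman: 1/n_f = τ_a/S_se + τ_m/S_su = 259.72/167 + 431.5/536 = 1.55521 + 0.80504 = 2.3603
n_f = 1/2.3603 = 0.4237

0.424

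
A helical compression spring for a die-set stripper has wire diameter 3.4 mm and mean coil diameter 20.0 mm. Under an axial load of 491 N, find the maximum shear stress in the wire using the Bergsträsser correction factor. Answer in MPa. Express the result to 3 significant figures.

Spring index C = D/d = 20.0/3.4 = 5.8824
K_B = (4C+2)/(4C−3) = 25.529/20.529 = 1.2436
τ₀ = 8FD/(πd³) = 8·491·20.0/(π·3.4³) = 78560/123.48 = 636.23 MPa
τ_max = K·τ₀ = 1.2436 × 636.23 = 791.19 MPa

791 MPa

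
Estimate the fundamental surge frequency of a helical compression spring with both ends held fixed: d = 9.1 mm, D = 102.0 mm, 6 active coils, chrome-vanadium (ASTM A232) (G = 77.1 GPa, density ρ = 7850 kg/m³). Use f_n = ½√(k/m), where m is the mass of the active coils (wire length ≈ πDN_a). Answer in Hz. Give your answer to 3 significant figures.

k = Gd⁴/(8D³N_a) = (77.1×10³)(9.1⁴)/(8·102.0³·6) = 10.38 N/mm = 10380 N/m
Wire length L = πDN_a = π·102.0·6 = 1922.7 mm
m = ρ·(πd²/4)·L = 7850 × 65.039×10⁻⁶ m² × 1.9227 m = 0.98162 kg
f_n = ½√(k/m) = 0.5·√(10380/0.98162) = 0.5·√(10574) = 51.415 Hz

51.4 Hz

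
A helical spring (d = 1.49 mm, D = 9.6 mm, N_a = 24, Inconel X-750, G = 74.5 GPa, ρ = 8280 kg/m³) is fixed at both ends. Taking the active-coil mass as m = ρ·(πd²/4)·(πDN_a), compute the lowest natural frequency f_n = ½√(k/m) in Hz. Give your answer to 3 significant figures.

k = Gd⁴/(8D³N_a) = (74.5×10³)(1.49⁴)/(8·9.6³·24) = 2.1617 N/mm = 2161.7 N/m
Wire length L = πDN_a = π·9.6·24 = 723.82 mm
m = ρ·(πd²/4)·L = 8280 × 1.7437×10⁻⁶ m² × 0.72382 m = 0.01045 kg
f_n = ½√(k/m) = 0.5·√(2161.7/0.01045) = 0.5·√(2.0685e+05) = 227.41 Hz

227 Hz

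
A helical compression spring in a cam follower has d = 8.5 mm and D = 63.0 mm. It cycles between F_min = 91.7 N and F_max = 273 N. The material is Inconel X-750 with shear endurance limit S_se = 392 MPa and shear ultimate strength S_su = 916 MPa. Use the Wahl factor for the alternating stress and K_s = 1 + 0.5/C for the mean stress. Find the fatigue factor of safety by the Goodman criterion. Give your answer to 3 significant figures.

C = D/d = 63.0/8.5 = 7.4118; K_W = (4C−1)/(4C−4)+0.615/C = 1.1999; K_s = 1+0.5/C = 1.0675
F_a = (F_max−F_min)/2 = 90.65 N; F_m = (F_max+F_min)/2 = 182.35 N
τ_a = K_W·8F_aD/(πd³) = 1.1999 × 23.681 = 28.415 MPa
τ_m = K_s·8F_mD/(πd³) = 1.0675 × 47.635 = 50.849 MPa
Goodman: 1/n_f = τ_a/S_se + τ_m/S_su = 28.415/392 + 50.849/916 = 0.07249 + 0.05551 = 0.128
n_f = 1/0.128 = 7.812

7.81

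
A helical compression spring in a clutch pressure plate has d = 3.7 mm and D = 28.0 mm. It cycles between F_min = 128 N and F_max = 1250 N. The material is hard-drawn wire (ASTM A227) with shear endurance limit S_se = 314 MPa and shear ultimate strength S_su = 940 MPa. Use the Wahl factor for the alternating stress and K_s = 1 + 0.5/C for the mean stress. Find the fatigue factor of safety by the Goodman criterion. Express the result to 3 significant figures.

0.244

C = D/d = 28.0/3.7 = 7.5676; K_W = (4C−1)/(4C−4)+0.615/C = 1.1955; K_s = 1+0.5/C = 1.0661
F_a = (F_max−F_min)/2 = 561 N; F_m = (F_max+F_min)/2 = 689 N
τ_a = K_W·8F_aD/(πd³) = 1.1955 × 789.69 = 944.05 MPa
τ_m = K_s·8F_mD/(πd³) = 1.0661 × 969.87 = 1033.9 MPa
Goodman: 1/n_f = τ_a/S_se + τ_m/S_su = 944.05/314 + 1033.9/940 = 3.00651 + 1.09994 = 4.1065
n_f = 1/4.1065 = 0.2435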